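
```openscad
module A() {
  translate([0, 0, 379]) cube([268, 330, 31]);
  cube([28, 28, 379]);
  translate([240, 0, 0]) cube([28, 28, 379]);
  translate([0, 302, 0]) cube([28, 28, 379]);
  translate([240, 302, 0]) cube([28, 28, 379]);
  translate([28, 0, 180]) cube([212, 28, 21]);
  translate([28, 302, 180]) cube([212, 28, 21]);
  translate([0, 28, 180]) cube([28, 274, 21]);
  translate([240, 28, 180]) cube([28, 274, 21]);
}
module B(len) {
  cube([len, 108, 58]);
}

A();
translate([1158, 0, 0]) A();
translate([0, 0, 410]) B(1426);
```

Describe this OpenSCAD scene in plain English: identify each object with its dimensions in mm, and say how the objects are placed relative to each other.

A is a four-legged stool. The seat is a 268×330×31 mm slab whose top surface is at z = 410 mm; four square legs, each 28×28 mm in cross-section, run from the floor (z = 0) to the underside of the seat, each flush with a corner of the seat. Four stretchers, 28 mm wide and 21 mm tall, connect adjacent legs with their undersides at z = 180 mm, each running between the inner faces of the legs it joins and aligned with the legs' outer faces on the other axis.

B is a rectangular beam 1426 mm long (x), 108 mm deep (y), 58 mm thick (z).

The beam spans the tops of two stools placed 890 mm apart, resting at z = 410 mm.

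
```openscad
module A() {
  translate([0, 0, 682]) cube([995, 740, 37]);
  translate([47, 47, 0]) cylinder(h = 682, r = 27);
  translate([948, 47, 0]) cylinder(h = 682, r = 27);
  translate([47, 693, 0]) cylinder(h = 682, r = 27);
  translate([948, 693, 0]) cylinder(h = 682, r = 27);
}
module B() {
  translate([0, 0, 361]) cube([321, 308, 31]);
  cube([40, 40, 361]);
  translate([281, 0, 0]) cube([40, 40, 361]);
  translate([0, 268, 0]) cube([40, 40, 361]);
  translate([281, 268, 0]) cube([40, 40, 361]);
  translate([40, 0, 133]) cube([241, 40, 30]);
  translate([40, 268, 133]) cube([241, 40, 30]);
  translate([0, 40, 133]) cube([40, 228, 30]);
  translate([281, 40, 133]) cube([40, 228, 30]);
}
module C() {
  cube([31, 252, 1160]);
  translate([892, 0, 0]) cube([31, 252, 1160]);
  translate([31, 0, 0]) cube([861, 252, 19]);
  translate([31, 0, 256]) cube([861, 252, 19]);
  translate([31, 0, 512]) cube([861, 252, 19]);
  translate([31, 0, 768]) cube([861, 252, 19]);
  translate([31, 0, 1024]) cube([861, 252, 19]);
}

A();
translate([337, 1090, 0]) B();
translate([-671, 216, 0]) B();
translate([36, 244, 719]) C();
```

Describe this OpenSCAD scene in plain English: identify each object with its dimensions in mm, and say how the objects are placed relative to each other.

A is a table with a 995×740 mm rectangular top, 37 mm thick, top surface at z = 719 mm, supported by four round legs of 54 mm diameter, each leg's bounding box inset 20 mm from the nearest pair of top edges, running from the floor.

B is a simple wooden stool: a rectangular seat 321 mm (x) by 308 mm (y), 31 mm thick, top face at z = 392 mm, on four square legs, each 40×40 mm in cross-section. The legs rest on z = 0, each flush with a corner of the seat. Four stretchers, 40 mm wide and 30 mm tall, connect adjacent legs with their undersides at z = 133 mm, each running between the inner faces of the legs it joins and aligned with the legs' outer faces on the other axis.

C is an open bookshelf. Two side panels, each 31 mm thick, 252 mm deep and 1160 mm tall, stand 923 mm apart (outside-to-outside). Between them sit 5 shelves, each 19 mm thick and 252 mm deep, spanning the full gap between the sides. The bottom shelf rests on the floor (its underside at z = 0) and the clear gap between one shelf's top and the next shelf's underside is 237 mm.

Two stools sit around the table at the +y, −x sides. The bookshelf is on top of the table, centred.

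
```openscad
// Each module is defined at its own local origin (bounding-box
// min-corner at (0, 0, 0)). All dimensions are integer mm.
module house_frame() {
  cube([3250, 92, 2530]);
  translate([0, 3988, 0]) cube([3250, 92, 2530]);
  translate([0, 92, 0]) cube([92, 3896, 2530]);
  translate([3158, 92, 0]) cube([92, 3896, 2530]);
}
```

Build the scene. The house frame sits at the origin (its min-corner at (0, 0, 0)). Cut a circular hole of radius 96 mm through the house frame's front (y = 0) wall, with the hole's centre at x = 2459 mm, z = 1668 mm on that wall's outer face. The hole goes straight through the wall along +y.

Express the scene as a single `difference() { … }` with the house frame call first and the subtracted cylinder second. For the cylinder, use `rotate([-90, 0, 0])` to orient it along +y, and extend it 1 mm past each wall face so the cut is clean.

difference() {
  house_frame();
  translate([2459, -1, 1668]) rotate([-90, 0, 0]) cylinder(h = 94, r = 96);
}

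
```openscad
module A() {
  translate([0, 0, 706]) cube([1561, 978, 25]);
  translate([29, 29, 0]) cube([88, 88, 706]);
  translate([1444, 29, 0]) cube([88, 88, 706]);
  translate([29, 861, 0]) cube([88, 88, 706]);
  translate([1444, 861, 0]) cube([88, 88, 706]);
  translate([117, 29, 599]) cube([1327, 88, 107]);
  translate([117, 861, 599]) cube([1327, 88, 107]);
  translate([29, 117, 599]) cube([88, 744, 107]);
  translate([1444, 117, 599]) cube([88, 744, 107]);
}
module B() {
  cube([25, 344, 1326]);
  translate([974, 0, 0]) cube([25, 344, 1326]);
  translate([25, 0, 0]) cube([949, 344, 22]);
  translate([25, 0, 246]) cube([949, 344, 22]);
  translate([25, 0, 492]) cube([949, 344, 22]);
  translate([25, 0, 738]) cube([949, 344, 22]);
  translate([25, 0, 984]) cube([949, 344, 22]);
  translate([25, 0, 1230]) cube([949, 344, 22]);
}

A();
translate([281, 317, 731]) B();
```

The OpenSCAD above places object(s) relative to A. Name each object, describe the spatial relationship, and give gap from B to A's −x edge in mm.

The bookshelf's min-x is at 281; the table's min-x is 0; gap = 281 mm.

A is a table. B is a bookshelf. The bookshelf is on top of the table, centred. The gap from the bookshelf to the table's −x edge is 281 mm.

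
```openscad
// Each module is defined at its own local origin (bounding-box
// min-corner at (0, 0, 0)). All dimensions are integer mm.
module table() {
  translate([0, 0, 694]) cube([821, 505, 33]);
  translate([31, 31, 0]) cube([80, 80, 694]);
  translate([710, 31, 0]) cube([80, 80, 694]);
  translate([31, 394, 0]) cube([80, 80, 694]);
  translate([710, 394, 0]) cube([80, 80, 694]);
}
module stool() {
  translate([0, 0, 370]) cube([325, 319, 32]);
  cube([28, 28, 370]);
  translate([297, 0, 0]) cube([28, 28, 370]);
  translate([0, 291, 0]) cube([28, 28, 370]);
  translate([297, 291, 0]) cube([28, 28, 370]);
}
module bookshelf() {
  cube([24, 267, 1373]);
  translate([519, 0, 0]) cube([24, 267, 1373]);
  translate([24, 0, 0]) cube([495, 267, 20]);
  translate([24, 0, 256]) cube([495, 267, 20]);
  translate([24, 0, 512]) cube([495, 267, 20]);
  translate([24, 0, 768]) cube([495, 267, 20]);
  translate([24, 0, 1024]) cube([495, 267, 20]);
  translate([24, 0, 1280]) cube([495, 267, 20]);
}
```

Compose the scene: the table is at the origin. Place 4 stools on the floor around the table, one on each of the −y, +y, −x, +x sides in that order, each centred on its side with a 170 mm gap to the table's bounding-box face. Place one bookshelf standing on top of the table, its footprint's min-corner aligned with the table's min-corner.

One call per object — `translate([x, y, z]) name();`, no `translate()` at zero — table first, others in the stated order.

table();
translate([248, -489, 0]) stool();
translate([248, 675, 0]) stool();
translate([-495, 93, 0]) stool();
translate([991, 93, 0]) stool();
translate([0, 0, 727]) bookshelf();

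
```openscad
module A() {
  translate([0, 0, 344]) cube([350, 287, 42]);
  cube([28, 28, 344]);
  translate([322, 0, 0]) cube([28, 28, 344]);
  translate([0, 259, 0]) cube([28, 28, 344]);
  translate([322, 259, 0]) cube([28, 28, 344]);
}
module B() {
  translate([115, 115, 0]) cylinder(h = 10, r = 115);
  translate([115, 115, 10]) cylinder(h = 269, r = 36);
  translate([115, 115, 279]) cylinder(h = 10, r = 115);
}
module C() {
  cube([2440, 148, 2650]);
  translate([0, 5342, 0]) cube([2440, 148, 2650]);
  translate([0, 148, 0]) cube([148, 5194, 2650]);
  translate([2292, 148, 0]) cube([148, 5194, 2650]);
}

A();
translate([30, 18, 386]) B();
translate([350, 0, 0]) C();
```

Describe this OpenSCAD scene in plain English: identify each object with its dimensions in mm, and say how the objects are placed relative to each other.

A is a four-legged stool. The seat is 350×287 mm, 42 mm thick, top at z = 386 mm. It stands on four square legs, each 28×28 mm in cross-section, from z = 0 to the seat underside, each flush with a corner of the seat.

B is a spool: two coaxial disc flanges of radius 115 mm and thickness 10 mm, joined by a core cylinder of radius 36 mm and height 269 mm. The lower flange rests on z = 0 and the three cylinders share a vertical axis.

C is a box-shaped house frame (walls only): outside footprint 2440×5490 mm, wall height 2650 mm, wall thickness 148 mm. The two y-facing walls run the full x-width; the two x-facing walls fit between the inner faces of the y-facing walls.

The spool is on top of the stool. The house frame is against the stool's +x side, with their −y faces flush.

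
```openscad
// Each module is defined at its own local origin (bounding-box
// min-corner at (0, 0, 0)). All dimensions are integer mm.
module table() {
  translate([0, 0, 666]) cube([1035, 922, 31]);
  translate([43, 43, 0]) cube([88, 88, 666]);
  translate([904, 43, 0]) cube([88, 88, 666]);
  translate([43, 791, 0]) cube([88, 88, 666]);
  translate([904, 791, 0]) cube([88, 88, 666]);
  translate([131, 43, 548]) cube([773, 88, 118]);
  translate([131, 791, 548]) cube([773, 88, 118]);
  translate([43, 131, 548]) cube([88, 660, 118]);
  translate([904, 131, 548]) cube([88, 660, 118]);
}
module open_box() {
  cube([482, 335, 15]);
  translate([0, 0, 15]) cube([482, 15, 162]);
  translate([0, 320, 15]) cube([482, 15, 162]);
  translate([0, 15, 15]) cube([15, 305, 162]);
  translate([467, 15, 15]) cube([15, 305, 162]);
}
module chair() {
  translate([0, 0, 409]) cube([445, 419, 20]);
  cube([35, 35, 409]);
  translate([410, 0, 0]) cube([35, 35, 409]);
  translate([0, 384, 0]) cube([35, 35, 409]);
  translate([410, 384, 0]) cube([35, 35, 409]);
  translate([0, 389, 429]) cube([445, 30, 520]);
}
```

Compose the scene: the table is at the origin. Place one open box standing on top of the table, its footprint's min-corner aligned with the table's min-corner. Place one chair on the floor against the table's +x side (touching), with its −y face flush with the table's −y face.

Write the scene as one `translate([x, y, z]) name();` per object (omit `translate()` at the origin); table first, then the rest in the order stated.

table();
translate([0, 0, 697]) open_box();
translate([1035, 0, 0]) chair();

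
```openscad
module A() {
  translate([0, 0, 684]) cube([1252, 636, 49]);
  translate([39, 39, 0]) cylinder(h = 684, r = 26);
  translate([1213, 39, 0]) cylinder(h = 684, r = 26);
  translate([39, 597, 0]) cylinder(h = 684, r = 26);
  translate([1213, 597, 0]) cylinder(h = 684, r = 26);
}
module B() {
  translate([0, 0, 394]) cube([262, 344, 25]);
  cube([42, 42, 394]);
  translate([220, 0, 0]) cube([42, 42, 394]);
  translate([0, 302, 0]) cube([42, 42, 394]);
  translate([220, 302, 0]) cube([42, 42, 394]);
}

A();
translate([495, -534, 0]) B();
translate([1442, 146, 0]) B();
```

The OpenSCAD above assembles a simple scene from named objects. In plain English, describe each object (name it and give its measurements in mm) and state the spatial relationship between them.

A is a table with a 1252×636 mm rectangular top, 49 mm thick, top surface at z = 733 mm, supported by four round legs of 52 mm diameter, each leg's bounding box inset 13 mm from the nearest pair of top edges, running from the floor.

B is a four-legged stool. The seat is 262×344 mm, 25 mm thick, top at z = 419 mm. It stands on four square legs, each 42×42 mm in cross-section, from z = 0 to the seat underside, each flush with a corner of the seat.

Two stools sit around the table at the −y, +x sides.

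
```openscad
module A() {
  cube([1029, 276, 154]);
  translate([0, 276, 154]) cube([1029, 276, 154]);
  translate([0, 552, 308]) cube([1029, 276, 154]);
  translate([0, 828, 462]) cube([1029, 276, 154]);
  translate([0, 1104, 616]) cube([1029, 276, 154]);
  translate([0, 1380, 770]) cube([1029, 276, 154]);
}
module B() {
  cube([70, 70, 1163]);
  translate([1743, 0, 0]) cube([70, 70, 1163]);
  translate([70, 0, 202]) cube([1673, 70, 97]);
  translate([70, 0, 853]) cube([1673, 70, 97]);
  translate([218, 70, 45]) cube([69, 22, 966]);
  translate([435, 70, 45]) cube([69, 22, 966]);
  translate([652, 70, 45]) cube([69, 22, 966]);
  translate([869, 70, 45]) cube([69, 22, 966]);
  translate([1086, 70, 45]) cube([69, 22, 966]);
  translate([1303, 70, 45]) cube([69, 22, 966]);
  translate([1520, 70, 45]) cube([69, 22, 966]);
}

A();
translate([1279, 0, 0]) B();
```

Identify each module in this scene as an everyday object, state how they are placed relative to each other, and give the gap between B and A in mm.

The fence section's nearest face is 250 mm from the staircase's +x face.

A is a staircase. B is a fence section. The fence section is on the floor beside the staircase on its +x side. The gap between the fence section and the staircase is 250 mm.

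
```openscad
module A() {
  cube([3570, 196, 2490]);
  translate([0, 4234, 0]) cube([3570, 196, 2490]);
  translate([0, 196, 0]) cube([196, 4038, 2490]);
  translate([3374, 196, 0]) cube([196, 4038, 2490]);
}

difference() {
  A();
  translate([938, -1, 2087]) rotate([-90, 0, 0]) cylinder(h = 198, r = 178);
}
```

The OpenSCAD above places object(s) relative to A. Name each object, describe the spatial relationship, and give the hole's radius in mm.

The subtracted cylinder has r = 178 mm.

A is a house frame. The house frame has a circular hole through its front wall. The hole's radius is 178 mm.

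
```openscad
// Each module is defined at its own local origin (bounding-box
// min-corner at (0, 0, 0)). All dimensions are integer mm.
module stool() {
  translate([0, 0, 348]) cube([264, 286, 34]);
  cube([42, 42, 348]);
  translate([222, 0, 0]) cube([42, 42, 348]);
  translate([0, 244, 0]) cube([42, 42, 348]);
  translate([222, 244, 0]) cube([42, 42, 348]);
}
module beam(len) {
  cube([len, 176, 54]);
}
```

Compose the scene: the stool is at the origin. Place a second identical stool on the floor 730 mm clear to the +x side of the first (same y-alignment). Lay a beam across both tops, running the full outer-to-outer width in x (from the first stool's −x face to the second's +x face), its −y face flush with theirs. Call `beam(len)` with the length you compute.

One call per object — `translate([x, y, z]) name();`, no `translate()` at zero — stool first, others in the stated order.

stool();
translate([994, 0, 0]) stool();
translate([0, 0, 382]) beam(1258);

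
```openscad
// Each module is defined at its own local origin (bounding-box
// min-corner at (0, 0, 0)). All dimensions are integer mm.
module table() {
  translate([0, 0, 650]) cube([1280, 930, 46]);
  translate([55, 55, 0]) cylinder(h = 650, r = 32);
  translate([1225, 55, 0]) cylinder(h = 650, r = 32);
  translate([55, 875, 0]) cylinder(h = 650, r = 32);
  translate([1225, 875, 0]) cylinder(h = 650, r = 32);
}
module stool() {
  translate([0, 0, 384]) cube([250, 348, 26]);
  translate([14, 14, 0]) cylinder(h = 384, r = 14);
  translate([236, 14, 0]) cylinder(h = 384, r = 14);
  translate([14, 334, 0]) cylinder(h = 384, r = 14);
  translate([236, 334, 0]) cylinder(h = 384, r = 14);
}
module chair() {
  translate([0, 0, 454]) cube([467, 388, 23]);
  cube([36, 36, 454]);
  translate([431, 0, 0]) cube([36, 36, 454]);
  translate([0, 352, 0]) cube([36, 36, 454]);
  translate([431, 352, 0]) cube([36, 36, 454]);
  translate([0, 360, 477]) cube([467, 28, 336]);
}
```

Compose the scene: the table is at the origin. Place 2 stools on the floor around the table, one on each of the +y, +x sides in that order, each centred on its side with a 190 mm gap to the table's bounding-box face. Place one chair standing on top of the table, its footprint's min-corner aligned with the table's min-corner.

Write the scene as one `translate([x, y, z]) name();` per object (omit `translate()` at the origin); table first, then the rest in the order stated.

table();
translate([515, 1120, 0]) stool();
translate([1470, 291, 0]) stool();
translate([0, 0, 696]) chair();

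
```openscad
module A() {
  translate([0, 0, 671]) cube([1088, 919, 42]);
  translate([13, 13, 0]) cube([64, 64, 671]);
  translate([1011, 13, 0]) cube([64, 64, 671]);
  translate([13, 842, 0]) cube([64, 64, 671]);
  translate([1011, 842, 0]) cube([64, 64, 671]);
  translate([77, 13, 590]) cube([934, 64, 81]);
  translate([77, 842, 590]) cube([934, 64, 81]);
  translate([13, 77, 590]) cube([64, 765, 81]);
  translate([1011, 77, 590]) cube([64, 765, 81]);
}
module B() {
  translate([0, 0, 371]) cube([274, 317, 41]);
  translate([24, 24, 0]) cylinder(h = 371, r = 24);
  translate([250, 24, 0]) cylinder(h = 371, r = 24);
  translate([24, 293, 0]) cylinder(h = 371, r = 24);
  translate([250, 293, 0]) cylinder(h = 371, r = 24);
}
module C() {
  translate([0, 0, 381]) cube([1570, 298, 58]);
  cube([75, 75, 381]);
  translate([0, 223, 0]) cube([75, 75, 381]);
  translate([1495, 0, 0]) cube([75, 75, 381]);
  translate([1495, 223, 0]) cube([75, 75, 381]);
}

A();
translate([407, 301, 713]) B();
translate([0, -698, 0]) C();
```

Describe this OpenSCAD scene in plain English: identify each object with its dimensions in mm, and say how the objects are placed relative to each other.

A is a table with a 1088×919 mm rectangular top, 42 mm thick, top surface at z = 713 mm, supported by four 64×64 mm square legs, each inset 13 mm from the nearest pair of top edges, running from the floor. Four apron rails, 64 mm thick and 81 mm tall, run between adjacent legs with their top edges flush with the underside of the top and their outer faces flush with the legs' outer faces.

B is a four-legged stool. The seat is 274×317 mm, 41 mm thick, top at z = 412 mm. It stands on four round legs, each 48 mm in diameter, from z = 0 to the seat underside, each leg's axis is inset half a diameter from the nearest pair of seat edges (so the leg's bounding box is flush with the corner).

C is a bench: a 1570×298 mm seat slab, 58 mm thick, top at z = 439 mm, on four 75×75 mm square legs flush with the seat corners and standing on z = 0.

The stool is on top of the table, centred. The bench is on the floor beside the table on its −y side.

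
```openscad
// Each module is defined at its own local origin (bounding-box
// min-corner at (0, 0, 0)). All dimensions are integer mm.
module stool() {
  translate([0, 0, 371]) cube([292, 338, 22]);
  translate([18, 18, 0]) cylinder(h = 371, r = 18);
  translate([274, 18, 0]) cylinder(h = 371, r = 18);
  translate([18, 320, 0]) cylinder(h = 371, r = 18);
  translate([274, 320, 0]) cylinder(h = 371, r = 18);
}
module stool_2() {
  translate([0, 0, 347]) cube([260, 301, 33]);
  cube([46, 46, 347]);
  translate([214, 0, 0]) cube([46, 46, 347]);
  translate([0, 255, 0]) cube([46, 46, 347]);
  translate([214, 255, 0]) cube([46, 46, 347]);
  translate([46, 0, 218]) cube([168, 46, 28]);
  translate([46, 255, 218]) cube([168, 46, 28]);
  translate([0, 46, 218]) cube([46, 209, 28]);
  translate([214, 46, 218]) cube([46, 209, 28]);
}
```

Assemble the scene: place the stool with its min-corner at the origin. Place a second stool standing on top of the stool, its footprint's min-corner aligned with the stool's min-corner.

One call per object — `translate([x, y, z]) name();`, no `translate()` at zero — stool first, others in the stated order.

stool();
translate([0, 0, 393]) stool_2();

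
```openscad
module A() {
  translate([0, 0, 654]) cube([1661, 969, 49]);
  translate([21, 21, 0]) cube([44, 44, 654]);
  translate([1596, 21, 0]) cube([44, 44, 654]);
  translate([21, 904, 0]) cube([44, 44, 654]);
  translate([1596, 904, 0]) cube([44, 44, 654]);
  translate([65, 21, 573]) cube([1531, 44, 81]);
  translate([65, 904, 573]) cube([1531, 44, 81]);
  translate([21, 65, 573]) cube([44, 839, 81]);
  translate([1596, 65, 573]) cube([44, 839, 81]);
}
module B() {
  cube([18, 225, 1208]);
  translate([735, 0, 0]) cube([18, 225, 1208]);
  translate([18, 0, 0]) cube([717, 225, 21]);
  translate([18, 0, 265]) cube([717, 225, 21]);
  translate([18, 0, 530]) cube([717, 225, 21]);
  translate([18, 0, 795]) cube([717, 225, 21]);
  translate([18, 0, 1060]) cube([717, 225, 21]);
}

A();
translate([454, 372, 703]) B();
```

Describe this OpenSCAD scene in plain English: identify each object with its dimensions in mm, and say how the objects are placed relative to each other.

A is a table: top 1661 mm (x) × 969 mm (y), 49 mm thick, upper face at z = 703 mm, on four 44×44 mm square legs, each inset 21 mm from the nearest pair of top edges, running from z = 0 to the bottom of the top. Four apron rails, 44 mm thick and 81 mm tall, run between adjacent legs with their top edges flush with the underside of the top and their outer faces flush with the legs' outer faces.

B is an open bookshelf. Two side panels, each 18 mm thick, 225 mm deep and 1208 mm tall, stand 753 mm apart (outside-to-outside). Between them sit 5 shelves, each 21 mm thick and 225 mm deep, spanning the full gap between the sides. The bottom shelf rests on the floor (its underside at z = 0) and the clear gap between one shelf's top and the next shelf's underside is 244 mm.

The bookshelf is on top of the table, centred.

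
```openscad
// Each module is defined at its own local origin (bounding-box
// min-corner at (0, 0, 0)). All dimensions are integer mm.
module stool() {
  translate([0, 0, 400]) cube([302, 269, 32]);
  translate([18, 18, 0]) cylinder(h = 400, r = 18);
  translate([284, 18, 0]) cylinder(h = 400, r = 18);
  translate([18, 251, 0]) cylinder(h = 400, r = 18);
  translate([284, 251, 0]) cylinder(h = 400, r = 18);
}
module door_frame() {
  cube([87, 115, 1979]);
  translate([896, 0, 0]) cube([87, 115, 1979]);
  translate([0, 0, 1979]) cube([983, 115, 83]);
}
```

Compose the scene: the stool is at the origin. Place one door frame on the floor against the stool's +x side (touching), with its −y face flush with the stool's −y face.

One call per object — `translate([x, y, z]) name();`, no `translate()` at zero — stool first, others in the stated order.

stool();
translate([302, 0, 0]) door_frame();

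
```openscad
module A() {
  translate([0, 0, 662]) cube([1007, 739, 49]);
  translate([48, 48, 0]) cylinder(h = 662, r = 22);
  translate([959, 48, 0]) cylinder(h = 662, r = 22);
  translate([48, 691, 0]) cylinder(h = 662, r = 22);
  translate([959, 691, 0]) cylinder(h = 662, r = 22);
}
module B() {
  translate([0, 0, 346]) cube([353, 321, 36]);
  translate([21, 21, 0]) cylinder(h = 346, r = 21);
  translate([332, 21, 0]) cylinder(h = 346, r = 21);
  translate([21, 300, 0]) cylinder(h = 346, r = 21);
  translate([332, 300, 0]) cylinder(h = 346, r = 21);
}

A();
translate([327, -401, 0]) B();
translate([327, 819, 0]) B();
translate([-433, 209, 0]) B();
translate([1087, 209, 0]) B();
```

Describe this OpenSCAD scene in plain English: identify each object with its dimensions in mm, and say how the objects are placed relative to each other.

A is a table with a 1007×739 mm rectangular top, 49 mm thick, top surface at z = 711 mm, supported by four round legs of 44 mm diameter, each leg's bounding box inset 26 mm from the nearest pair of top edges, running from the floor.

B is a four-legged stool. The seat is 353×321 mm, 36 mm thick, top at z = 382 mm. It stands on four round legs, each 42 mm in diameter, from z = 0 to the seat underside, each leg's axis is inset half a diameter from the nearest pair of seat edges (so the leg's bounding box is flush with the corner).

Four stools sit around the table at the −y, +y, −x, +x sides.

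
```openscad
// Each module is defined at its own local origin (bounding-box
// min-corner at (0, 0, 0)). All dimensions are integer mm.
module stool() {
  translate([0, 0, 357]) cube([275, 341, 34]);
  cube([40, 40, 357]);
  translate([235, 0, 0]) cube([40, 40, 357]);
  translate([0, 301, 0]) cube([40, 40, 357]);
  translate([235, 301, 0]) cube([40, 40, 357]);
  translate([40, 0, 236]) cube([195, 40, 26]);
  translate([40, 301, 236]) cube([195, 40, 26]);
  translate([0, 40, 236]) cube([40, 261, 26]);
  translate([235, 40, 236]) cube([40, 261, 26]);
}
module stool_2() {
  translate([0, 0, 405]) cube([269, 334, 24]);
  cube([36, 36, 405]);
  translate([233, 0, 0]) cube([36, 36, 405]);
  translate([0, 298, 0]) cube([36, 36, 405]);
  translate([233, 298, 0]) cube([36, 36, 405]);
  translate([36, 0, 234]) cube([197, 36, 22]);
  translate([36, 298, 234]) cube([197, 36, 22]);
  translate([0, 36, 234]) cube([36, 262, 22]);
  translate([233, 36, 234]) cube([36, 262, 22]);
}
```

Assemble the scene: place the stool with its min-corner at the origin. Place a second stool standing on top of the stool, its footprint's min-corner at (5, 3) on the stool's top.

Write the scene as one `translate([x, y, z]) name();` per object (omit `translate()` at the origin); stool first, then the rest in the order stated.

stool();
translate([5, 3, 391]) stool_2();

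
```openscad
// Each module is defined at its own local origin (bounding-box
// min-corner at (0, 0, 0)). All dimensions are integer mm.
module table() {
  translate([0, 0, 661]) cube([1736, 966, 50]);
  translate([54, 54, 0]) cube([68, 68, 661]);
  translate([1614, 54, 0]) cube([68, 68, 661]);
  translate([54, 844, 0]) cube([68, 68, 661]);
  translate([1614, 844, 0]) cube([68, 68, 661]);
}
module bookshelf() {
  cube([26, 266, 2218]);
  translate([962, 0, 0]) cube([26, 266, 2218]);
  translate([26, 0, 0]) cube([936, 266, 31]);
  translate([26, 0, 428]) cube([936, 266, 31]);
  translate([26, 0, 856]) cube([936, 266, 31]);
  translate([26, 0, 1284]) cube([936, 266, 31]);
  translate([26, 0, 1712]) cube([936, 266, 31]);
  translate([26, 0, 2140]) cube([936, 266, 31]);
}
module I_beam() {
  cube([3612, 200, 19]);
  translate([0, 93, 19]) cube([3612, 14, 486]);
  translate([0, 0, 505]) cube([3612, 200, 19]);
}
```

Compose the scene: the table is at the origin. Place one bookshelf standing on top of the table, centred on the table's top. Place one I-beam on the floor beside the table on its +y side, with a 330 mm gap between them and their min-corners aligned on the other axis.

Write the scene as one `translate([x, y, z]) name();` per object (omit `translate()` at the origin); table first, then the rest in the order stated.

table();
translate([374, 350, 711]) bookshelf();
translate([0, 1296, 0]) I_beam();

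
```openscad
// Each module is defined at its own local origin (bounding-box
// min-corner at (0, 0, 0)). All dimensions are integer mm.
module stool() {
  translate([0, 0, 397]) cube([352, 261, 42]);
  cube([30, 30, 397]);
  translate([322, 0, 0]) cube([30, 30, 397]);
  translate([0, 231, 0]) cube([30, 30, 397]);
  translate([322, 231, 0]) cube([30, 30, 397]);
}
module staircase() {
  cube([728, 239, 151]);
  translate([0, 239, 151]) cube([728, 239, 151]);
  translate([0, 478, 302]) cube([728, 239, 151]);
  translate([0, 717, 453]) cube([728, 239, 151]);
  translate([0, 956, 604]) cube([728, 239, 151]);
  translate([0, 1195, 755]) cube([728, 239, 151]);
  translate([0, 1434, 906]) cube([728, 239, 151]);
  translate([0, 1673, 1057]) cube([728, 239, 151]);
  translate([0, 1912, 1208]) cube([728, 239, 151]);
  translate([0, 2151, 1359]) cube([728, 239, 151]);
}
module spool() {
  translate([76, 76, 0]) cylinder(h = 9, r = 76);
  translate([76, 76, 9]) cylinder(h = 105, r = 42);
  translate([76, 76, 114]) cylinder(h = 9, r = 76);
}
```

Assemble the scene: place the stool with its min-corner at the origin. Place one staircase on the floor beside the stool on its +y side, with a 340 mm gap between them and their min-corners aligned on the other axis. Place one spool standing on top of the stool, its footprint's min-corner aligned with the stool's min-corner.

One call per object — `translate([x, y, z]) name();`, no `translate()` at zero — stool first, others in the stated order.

stool();
translate([0, 601, 0]) staircase();
translate([0, 0, 439]) spool();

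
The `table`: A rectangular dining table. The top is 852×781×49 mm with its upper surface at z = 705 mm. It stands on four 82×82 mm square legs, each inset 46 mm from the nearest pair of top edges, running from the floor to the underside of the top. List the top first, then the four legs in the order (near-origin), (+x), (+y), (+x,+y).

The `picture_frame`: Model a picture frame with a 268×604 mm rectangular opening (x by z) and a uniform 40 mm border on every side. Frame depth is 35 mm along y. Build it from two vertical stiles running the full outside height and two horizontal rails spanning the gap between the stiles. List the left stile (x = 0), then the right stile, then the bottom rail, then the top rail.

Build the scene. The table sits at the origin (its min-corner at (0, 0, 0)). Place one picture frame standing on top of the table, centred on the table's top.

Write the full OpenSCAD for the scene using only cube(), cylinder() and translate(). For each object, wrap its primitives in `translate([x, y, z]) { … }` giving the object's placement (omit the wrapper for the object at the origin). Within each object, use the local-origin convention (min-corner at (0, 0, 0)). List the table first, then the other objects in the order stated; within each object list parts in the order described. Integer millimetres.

translate([0, 0, 656]) cube([852, 781, 49]);
translate([46, 46, 0]) cube([82, 82, 656]);
translate([724, 46, 0]) cube([82, 82, 656]);
translate([46, 653, 0]) cube([82, 82, 656]);
translate([724, 653, 0]) cube([82, 82, 656]);
translate([252, 373, 705]) {
  cube([40, 35, 684]);
  translate([308, 0, 0]) cube([40, 35, 684]);
  translate([40, 0, 0]) cube([268, 35, 40]);
  translate([40, 0, 644]) cube([268, 35, 40]);
}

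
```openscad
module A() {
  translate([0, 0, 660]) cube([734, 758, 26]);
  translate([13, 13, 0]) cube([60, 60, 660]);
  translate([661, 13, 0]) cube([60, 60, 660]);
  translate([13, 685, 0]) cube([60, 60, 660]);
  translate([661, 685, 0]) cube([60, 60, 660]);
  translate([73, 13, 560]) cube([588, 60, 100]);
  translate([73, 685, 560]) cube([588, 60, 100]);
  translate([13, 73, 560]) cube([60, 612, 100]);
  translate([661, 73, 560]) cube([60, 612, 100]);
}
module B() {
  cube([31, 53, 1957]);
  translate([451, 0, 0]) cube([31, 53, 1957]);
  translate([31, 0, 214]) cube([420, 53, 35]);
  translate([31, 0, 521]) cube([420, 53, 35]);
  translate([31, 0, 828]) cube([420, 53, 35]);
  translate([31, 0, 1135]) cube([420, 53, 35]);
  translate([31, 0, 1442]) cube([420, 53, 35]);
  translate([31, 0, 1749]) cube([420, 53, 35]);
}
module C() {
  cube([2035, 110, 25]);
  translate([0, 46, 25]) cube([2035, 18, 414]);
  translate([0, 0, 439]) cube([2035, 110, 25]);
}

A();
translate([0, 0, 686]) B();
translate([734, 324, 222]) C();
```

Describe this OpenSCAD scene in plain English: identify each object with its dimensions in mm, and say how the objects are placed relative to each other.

A is a rectangular dining table. The top is 734×758×26 mm with its upper surface at z = 686 mm. It stands on four 60×60 mm square legs, each inset 13 mm from the nearest pair of top edges, running from the floor to the underside of the top. Four apron rails, 60 mm thick and 100 mm tall, run between adjacent legs with their top edges flush with the underside of the top and their outer faces flush with the legs' outer faces.

B is a wooden ladder with two side rails of 31×53 mm section and 1957 mm height, set 482 mm apart overall. Between them run 6 rectangular rungs (53 mm deep, 35 mm thick), front faces flush with the rails' −y face. The bottom of the first rung is 214 mm above the floor and each subsequent rung is 307 mm higher than the one below.

C is an I-beam lying along x, 2035 mm long. Overall section height 464 mm. Two flanges 110 mm wide (y) and 25 mm thick, one on the floor and one at the top; a web 18 mm thick runs between them, centred on the flange width.

The ladder is on top of the table. The I-beam is beside the table with their tops flush at z = 686.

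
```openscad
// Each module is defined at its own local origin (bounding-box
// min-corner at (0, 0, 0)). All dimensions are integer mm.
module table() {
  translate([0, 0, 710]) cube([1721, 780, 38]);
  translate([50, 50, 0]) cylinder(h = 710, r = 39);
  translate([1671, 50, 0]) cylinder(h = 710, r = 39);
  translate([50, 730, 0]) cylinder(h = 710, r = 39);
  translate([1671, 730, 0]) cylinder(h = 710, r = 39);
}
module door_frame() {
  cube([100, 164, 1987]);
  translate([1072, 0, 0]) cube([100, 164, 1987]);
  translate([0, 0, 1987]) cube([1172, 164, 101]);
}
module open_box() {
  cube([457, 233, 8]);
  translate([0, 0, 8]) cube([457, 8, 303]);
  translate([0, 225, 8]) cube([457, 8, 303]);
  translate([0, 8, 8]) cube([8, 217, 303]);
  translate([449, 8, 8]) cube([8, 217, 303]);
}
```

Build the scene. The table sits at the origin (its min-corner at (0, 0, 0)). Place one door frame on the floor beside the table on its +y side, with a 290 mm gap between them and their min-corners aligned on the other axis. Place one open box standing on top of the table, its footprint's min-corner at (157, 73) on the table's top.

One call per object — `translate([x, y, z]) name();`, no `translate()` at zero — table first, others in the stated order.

table();
translate([0, 1070, 0]) door_frame();
translate([157, 73, 748]) open_box();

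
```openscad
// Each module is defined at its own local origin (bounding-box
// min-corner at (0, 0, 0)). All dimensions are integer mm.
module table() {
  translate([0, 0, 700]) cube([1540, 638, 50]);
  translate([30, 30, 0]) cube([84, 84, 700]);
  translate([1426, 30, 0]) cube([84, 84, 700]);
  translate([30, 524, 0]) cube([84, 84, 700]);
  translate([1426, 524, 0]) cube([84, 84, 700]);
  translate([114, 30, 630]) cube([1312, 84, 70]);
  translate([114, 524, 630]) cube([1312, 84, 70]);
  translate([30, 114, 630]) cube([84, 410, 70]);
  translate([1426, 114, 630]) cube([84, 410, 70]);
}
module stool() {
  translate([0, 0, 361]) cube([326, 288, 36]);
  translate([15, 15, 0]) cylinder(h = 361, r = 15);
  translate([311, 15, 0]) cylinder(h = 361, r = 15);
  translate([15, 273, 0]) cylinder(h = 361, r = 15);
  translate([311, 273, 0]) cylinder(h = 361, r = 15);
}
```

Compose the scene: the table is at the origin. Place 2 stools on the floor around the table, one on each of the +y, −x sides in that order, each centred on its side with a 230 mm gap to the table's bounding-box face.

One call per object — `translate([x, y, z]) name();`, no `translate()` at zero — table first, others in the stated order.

table();
translate([607, 868, 0]) stool();
translate([-556, 175, 0]) stool();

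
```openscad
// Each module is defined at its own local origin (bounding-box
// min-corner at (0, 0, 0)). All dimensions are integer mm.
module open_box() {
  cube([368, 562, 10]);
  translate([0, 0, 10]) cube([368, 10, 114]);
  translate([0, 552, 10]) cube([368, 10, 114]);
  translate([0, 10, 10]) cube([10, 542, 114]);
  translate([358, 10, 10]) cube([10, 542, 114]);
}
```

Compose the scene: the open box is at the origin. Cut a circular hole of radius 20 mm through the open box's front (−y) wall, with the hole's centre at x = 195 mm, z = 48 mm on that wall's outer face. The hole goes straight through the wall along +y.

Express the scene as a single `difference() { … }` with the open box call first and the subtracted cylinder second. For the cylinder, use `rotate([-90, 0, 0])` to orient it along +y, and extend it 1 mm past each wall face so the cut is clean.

difference() {
  open_box();
  translate([195, -1, 48]) rotate([-90, 0, 0]) cylinder(h = 12, r = 20);
}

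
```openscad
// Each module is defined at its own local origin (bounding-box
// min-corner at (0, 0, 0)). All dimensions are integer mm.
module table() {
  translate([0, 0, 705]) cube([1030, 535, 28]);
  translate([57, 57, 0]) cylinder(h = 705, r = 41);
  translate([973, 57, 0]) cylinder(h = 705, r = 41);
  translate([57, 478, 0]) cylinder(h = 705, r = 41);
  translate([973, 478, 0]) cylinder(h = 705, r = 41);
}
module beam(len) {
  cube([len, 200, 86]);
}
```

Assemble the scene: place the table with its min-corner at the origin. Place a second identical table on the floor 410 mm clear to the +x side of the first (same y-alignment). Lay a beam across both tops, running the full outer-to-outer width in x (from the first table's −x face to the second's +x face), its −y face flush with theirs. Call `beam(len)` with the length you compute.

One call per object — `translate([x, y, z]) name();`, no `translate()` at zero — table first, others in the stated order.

table();
translate([1440, 0, 0]) table();
translate([0, 0, 733]) beam(2470);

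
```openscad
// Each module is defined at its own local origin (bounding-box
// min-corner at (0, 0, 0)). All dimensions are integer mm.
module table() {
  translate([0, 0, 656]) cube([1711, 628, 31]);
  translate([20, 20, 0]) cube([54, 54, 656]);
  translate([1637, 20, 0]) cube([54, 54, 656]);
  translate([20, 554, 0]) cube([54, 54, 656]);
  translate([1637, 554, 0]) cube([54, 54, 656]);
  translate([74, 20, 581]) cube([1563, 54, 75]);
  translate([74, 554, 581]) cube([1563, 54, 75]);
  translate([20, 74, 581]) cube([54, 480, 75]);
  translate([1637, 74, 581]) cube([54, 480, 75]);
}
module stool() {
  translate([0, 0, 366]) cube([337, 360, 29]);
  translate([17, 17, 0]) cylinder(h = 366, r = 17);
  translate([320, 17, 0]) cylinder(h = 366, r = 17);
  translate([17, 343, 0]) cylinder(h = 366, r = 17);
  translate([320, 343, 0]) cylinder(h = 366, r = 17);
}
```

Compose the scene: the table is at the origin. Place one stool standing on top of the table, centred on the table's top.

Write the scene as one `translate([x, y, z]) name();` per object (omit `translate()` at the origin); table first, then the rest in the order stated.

table();
translate([687, 134, 687]) stool();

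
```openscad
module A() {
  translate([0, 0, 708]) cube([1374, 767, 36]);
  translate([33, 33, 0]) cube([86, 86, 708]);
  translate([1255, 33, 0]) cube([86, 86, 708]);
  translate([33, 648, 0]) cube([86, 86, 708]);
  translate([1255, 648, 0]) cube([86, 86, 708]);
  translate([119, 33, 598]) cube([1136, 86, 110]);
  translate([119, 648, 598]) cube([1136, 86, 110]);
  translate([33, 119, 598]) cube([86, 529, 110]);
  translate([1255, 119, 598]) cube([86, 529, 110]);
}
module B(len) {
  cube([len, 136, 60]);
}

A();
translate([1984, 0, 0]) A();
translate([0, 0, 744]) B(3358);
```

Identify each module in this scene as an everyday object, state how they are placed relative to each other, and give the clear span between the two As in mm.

A is a table. B is a beam. A beam spans the tops of two tables. The clear span between the two tables is 610 mm.

Second table starts at x = 1984; first ends at x = 1374; clear span = 1984 − 1374 = 610 mm.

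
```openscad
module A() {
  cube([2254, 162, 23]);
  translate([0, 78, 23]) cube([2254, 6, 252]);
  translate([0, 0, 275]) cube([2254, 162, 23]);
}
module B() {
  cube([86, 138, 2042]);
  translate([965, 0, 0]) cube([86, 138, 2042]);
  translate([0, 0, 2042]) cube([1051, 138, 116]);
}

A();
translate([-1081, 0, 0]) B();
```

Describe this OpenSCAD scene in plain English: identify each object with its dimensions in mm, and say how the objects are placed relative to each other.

A is an I-beam lying along x, 2254 mm long. Overall section height 298 mm. Two flanges 162 mm wide (y) and 23 mm thick, one on the floor and one at the top; a web 6 mm thick runs between them, centred on the flange width.

B is a door frame. The clear opening is 879 mm wide and 2042 mm high. Two 86 mm wide jambs, 138 mm deep, stand either side of the opening from the floor to the top of the opening. A 116 mm thick head sits across the top of both jambs, spanning the full outside width of the frame.

The door frame is on the floor beside the I-beam on its −x side.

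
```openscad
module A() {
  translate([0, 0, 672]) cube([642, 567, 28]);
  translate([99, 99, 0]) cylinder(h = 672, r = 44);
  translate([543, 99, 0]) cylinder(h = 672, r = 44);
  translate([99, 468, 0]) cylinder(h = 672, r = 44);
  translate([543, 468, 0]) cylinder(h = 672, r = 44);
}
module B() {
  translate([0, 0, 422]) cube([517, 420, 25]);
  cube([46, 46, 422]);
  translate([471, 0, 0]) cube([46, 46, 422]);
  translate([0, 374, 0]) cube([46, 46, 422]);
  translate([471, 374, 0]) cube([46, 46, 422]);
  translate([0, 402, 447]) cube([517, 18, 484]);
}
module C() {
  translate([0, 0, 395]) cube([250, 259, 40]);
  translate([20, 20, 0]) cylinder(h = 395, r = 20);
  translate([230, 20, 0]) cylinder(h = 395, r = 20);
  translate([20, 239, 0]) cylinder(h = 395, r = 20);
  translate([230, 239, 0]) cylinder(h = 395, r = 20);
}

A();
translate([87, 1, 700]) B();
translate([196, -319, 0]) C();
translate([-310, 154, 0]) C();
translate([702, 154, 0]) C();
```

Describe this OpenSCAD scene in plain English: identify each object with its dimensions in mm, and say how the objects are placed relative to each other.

A is a table: top 642 mm (x) × 567 mm (y), 28 mm thick, upper face at z = 700 mm, on four round legs of 88 mm diameter, each leg's bounding box inset 55 mm from the nearest pair of top edges, running from z = 0 to the bottom of the top.

B is a chair. The seat is a 517×420×25 mm slab with its top at z = 447 mm, on four 46×46 mm corner legs (flush with the seat edges, standing on z = 0). A flat backrest 18 mm thick, 484 mm tall, spans the full seat width and rises from the seat top along its +y edge, rear face flush with the rear of the seat.

C is a four-legged stool. The seat is 250×259 mm, 40 mm thick, top at z = 435 mm. It stands on four round legs, each 40 mm in diameter, from z = 0 to the seat underside, each leg's axis is inset half a diameter from the nearest pair of seat edges (so the leg's bounding box is flush with the corner).

The chair is on top of the table. Three stools sit around the table at the −y, −x, +x sides.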